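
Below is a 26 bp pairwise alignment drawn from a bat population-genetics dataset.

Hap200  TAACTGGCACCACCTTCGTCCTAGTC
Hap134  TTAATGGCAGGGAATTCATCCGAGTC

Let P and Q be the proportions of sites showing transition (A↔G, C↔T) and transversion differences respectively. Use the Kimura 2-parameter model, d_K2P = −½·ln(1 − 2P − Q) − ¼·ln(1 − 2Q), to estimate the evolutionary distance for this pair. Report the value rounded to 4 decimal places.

0.4683

Mismatches occur at site 2 (A→T, transversion), site 4 (C→A, transversion), site 10 (C→G, transversion), site 11 (C→G, transversion), site 12 (A→G, transition), site 13 (C→A, transversion), site 14 (C→A, transversion), site 18 (G→A, transition), site 22 (T→G, transversion).
Of the 9 differences, 2 transitions and 7 transversions over 26 sites: P = 2/26 = 0.076923, Q = 7/26 = 0.269231.
d = −0.5·ln(0.576923) − 0.25·ln(0.461538) = −0.5·(-0.550046) − 0.25·(-0.773191) = 0.4683.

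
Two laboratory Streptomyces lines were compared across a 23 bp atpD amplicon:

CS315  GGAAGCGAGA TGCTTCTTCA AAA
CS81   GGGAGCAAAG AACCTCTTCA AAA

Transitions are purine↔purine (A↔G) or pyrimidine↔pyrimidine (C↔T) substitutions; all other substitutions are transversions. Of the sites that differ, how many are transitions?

The sequences differ at positions 3 (A/G, transition), 7 (G/A, transition), 9 (G/A, transition), 10 (A/G, transition), 11 (T/A, transversion), 12 (G/A, transition), 14 (T/C, transition).
Of the 7 differences, 6 transitions and 1 transversion, so the answer is 6.

6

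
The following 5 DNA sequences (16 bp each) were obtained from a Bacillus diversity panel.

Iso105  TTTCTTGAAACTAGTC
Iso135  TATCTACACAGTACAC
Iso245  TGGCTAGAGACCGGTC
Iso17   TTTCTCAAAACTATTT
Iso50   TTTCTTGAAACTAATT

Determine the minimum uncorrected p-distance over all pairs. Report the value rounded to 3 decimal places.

Pairwise Hamming distances:
  Iso105 vs Iso135: 7
  Iso105 vs Iso245: 6
  Iso105 vs Iso17: 4
  Iso105 vs Iso50: 2
  Iso135 vs Iso245: 9
  Iso135 vs Iso17: 8
  Iso135 vs Iso50: 8
  Iso245 vs Iso17: 9
  Iso245 vs Iso50: 8
  Iso17 vs Iso50: 3
The smallest is 2 mismatches, between Iso105 and Iso50; p = 2/16 = 0.125.

0.125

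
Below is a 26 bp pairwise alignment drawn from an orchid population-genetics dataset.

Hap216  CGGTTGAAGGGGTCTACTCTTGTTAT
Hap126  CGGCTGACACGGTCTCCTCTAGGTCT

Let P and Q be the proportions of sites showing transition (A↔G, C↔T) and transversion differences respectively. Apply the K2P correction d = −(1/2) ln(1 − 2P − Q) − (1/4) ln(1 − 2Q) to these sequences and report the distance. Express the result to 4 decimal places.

0.3975

Differing sites — 4:T/C (Ti); 8:A/C (Tv); 9:G/A (Ti); 10:G/C (Tv); 16:A/C (Tv); 21:T/A (Tv); 23:T/G (Tv); 25:A/C (Tv).
Of the 8 differences, 2 transitions and 6 transversions over 26 sites: P = 2/26 = 0.076923, Q = 6/26 = 0.230769.
d = −0.5·ln(0.615385) − 0.25·ln(0.538462) = −0.5·(-0.485507) − 0.25·(-0.619038) = 0.3975.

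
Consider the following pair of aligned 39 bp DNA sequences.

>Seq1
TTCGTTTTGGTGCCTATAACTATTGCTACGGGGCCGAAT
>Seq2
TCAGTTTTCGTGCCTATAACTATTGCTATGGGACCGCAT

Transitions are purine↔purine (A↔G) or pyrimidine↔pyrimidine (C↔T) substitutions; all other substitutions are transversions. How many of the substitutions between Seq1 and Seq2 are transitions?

The sequences differ at positions 2 (T/C, transition), 3 (C/A, transversion), 9 (G/C, transversion), 29 (C/T, transition), 33 (G/A, transition), 37 (A/C, transversion).
Of the 6 differences, 3 transitions and 3 transversions, so the answer is 3.

3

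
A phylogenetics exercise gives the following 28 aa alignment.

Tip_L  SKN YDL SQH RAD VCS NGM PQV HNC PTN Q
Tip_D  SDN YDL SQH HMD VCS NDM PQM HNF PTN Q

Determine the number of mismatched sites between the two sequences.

6

Mismatches occur at site 2 (K→D), site 10 (R→H), site 11 (A→M), site 17 (G→D), site 21 (V→M), site 24 (C→F).
That gives 6 mismatches out of 28 aligned sites, so the Hamming distance is 6.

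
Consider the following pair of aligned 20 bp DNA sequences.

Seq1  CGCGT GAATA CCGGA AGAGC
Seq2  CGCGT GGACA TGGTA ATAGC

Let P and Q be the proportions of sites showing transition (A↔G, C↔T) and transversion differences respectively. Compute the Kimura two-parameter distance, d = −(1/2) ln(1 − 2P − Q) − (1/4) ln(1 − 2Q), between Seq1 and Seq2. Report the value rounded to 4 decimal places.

The sequences differ at positions 7 (A/G, transition), 9 (T/C, transition), 11 (C/T, transition), 12 (C/G, transversion), 14 (G/T, transversion), 17 (G/T, transversion).
Of the 6 differences, 3 transitions and 3 transversions over 20 sites: P = 3/20 = 0.150000, Q = 3/20 = 0.150000.
d = −0.5·ln(0.550000) − 0.25·ln(0.700000) = −0.5·(-0.597837) − 0.25·(-0.356675) = 0.3881.

0.3881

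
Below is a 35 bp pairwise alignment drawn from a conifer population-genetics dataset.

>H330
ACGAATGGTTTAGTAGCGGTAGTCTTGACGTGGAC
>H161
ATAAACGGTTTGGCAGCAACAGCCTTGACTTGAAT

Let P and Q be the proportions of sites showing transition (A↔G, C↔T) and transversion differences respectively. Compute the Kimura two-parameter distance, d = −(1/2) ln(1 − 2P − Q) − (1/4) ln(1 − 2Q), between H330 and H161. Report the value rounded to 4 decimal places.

0.5499

Mismatches occur at site 2 (C↔T, transition), site 3 (G↔A, transition), site 6 (T↔C, transition), site 12 (A↔G, transition), site 14 (T↔C, transition), site 18 (G↔A, transition), site 19 (G↔A, transition), site 20 (T↔C, transition), site 23 (T↔C, transition), site 30 (G↔T, transversion), site 33 (G↔A, transition), site 35 (C↔T, transition).
Of the 12 differences, 11 transitions and 1 transversion over 35 sites: P = 11/35 = 0.314286, Q = 1/35 = 0.028571.
d = −0.5·ln(0.342857) − 0.25·ln(0.942858) = −0.5·(-1.070442) − 0.25·(-0.058840) = 0.5499.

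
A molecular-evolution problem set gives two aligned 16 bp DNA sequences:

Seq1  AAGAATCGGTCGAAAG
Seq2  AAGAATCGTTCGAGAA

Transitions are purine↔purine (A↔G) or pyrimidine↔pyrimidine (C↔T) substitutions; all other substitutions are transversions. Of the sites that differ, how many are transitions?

2

Mismatches occur at site 9 (G→T, transversion), site 14 (A→G, transition), site 16 (G→A, transition).
Of the 3 differences, 2 transitions and 1 transversion, so the answer is 2.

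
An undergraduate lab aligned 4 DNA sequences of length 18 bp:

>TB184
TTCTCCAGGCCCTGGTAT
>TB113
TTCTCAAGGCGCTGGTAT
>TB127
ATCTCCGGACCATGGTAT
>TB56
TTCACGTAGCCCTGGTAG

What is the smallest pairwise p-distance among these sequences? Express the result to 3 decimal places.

Pairwise Hamming distances:
  TB184 vs TB113: 2
  TB184 vs TB127: 4
  TB184 vs TB56: 5
  TB113 vs TB127: 6
  TB113 vs TB56: 6
  TB127 vs TB56: 8
The smallest is 2 mismatches, between TB184 and TB113; p = 2/18 = 0.111.

0.111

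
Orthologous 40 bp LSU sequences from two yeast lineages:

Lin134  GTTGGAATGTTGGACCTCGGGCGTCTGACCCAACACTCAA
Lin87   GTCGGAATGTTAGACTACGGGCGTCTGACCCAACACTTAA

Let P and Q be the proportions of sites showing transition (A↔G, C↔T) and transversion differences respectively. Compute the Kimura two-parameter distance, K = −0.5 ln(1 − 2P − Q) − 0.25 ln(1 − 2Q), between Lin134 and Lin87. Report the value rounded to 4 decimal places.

Differing sites — 3:T/C (Ti); 12:G/A (Ti); 16:C/T (Ti); 17:T/A (Tv); 38:C/T (Ti).
Of the 5 differences, 4 transitions and 1 transversion over 40 sites: P = 4/40 = 0.100000, Q = 1/40 = 0.025000.
d = −0.5·ln(0.775000) − 0.25·ln(0.950000) = −0.5·(-0.254892) − 0.25·(-0.051293) = 0.1403.

0.1403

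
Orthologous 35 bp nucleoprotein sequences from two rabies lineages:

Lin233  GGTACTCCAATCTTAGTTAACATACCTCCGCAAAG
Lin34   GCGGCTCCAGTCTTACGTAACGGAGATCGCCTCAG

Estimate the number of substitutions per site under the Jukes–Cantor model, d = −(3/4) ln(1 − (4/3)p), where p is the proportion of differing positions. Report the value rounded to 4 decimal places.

The sequences differ at positions 2 (G/C), 3 (T/G), 4 (A/G), 10 (A/G), 16 (G/C), 17 (T/G), 22 (A/G), 23 (T/G), 25 (C/G), 26 (C/A), 29 (C/G), 30 (G/C), 32 (A/T), 33 (A/C).
p = 14/35 = 0.400000.
d = −0.75 · ln(1 − (4/3)·0.400000) = −0.75 · ln(0.466667) = −0.75 · (-0.762139) = 0.5716.

0.5716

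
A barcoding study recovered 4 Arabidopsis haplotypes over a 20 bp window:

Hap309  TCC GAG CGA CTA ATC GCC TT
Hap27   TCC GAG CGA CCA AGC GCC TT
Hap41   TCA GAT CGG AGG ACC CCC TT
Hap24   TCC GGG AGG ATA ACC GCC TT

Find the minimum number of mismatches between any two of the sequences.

Pairwise Hamming distances:
  Hap309 vs Hap27: 2
  Hap309 vs Hap41: 8
  Hap309 vs Hap24: 5
  Hap27 vs Hap41: 8
  Hap27 vs Hap24: 6
  Hap41 vs Hap24: 7
The smallest is 2, between Hap309 and Hap27.

2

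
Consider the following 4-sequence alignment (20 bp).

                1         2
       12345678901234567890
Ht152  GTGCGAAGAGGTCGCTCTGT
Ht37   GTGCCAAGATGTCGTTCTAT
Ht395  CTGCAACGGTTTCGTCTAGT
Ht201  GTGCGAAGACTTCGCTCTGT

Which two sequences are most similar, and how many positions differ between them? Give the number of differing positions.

Pairwise Hamming distances:
  Ht152 vs Ht37: 4
  Ht152 vs Ht395: 10
  Ht152 vs Ht201: 2
  Ht37 vs Ht395: 9
  Ht37 vs Ht201: 5
  Ht395 vs Ht201: 9
The smallest is 2, between Ht152 and Ht201.

2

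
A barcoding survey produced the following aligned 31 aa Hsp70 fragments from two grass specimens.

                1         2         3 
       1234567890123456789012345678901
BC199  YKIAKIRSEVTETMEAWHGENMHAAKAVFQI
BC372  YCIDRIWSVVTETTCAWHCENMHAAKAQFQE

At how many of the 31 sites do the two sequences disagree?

The sequences differ at positions 2 (K/C), 4 (A/D), 5 (K/R), 7 (R/W), 9 (E/V), 14 (M/T), 15 (E/C), 19 (G/C), 28 (V/Q), 31 (I/E).
That gives 10 mismatches out of 31 aligned sites, so the Hamming distance is 10.

10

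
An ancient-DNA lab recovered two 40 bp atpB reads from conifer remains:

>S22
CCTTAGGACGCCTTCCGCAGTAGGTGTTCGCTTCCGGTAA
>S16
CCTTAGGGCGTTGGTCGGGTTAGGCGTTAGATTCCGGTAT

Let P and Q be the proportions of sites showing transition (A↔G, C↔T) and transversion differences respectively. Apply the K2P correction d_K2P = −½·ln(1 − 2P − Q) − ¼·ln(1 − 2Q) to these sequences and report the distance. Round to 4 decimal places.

Differing sites — 8:A/G (Ti); 11:C/T (Ti); 12:C/T (Ti); 13:T/G (Tv); 14:T/G (Tv); 15:C/T (Ti); 18:C/G (Tv); 19:A/G (Ti); 20:G/T (Tv); 25:T/C (Ti); 29:C/A (Tv); 31:C/A (Tv); 40:A/T (Tv).
Of the 13 differences, 6 transitions and 7 transversions over 40 sites: P = 6/40 = 0.150000, Q = 7/40 = 0.175000.
d = −0.5·ln(0.525000) − 0.25·ln(0.650000) = −0.5·(-0.644357) − 0.25·(-0.430783) = 0.4299.

0.4299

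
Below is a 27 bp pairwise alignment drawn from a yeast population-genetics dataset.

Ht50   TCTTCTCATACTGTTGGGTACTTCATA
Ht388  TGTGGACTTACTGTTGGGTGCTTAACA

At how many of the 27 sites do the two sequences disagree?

8

Mismatches occur at site 2 (C↔G), site 4 (T↔G), site 5 (C↔G), site 6 (T↔A), site 8 (A↔T), site 20 (A↔G), site 24 (C↔A), site 26 (T↔C).
That gives 8 mismatches out of 27 aligned sites, so the Hamming distance is 8.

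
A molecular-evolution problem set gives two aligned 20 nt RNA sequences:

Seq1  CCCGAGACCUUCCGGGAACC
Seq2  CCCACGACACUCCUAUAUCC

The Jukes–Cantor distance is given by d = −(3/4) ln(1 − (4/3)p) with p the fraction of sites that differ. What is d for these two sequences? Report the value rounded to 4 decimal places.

Differing sites — 4:G/A; 5:A/C; 9:C/A; 10:U/C; 14:G/U; 15:G/A; 16:G/U; 18:A/U.
p = 8/20 = 0.400000.
d = −0.75 · ln(1 − (4/3)·0.400000) = −0.75 · ln(0.466667) = −0.75 · (-0.762139) = 0.5716.

0.5716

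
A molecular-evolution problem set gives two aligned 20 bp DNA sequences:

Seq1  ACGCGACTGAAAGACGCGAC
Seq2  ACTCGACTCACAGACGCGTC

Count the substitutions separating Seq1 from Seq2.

Mismatches occur at site 3 (G→T), site 9 (G→C), site 11 (A→C), site 19 (A→T).
That gives 4 mismatches out of 20 aligned sites, so the Hamming distance is 4.

4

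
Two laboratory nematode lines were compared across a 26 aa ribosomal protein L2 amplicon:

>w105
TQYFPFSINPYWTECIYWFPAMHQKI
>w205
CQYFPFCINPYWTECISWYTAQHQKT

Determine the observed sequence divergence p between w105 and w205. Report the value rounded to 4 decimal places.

The sequences differ at positions 1 (T/C), 7 (S/C), 17 (Y/S), 19 (F/Y), 20 (P/T), 22 (M/Q), 26 (I/T).
There are 7 differences over 26 sites, so p = 7/26 = 0.2692.

0.2692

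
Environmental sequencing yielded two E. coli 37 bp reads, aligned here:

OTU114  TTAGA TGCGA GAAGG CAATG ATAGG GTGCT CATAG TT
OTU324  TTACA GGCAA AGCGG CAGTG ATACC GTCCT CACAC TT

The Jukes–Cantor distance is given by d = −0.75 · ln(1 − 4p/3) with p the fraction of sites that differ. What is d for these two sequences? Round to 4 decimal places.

0.4248

Mismatches occur at site 4 (G↔C), site 6 (T↔G), site 9 (G↔A), site 11 (G↔A), site 12 (A↔G), site 13 (A↔C), site 18 (A↔G), site 24 (G↔C), site 25 (G↔C), site 28 (G↔C), site 33 (T↔C), site 35 (G↔C).
p = 12/37 = 0.324324.
d = −0.75 · ln(1 − (4/3)·0.324324) = −0.75 · ln(0.567568) = −0.75 · (-0.566395) = 0.4248.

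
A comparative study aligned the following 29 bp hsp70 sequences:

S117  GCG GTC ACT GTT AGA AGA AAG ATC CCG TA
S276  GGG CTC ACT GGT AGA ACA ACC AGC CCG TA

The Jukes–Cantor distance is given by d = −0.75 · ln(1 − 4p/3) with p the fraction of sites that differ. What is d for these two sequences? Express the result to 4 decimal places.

0.2913

The sequences differ at positions 2 (C/G), 4 (G/C), 11 (T/G), 17 (G/C), 20 (A/C), 21 (G/C), 23 (T/G).
p = 7/29 = 0.241379.
d = −0.75 · ln(1 − (4/3)·0.241379) = −0.75 · ln(0.678161) = −0.75 · (-0.388371) = 0.2913.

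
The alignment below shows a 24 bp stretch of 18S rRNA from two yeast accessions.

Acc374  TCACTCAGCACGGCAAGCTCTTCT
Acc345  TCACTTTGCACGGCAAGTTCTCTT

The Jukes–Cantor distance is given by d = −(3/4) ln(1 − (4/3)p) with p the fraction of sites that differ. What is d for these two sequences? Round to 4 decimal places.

0.2441

The sequences differ at positions 6 (C/T), 7 (A/T), 18 (C/T), 22 (T/C), 23 (C/T).
p = 5/24 = 0.208333.
d = −0.75 · ln(1 − (4/3)·0.208333) = −0.75 · ln(0.722223) = −0.75 · (-0.325421) = 0.2441.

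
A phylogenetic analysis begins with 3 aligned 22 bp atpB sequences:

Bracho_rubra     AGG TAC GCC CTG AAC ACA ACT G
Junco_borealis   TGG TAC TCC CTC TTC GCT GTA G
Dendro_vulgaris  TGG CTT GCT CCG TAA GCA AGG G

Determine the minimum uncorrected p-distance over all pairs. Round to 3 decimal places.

0.455

Pairwise Hamming distances:
  Bracho_rubra vs Junco_borealis: 10
  Bracho_rubra vs Dendro_vulgaris: 11
  Junco_borealis vs Dendro_vulgaris: 13
The smallest is 10 mismatches, between Bracho_rubra and Junco_borealis; p = 10/22 = 0.455.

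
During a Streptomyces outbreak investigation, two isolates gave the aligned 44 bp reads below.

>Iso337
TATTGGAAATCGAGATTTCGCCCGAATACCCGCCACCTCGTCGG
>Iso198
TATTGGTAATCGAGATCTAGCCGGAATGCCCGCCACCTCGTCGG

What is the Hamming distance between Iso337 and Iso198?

Mismatches occur at site 7 (A↔T), site 17 (T↔C), site 19 (C↔A), site 23 (C↔G), site 28 (A↔G).
That gives 5 mismatches out of 44 aligned sites, so the Hamming distance is 5.

5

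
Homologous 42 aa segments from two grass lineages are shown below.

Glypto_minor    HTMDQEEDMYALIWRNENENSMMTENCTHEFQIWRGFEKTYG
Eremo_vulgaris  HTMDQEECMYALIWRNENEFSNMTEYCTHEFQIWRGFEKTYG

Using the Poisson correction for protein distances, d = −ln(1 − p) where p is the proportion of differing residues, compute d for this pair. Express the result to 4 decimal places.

0.1001

The sequences differ at positions 8 (D/C), 20 (N/F), 22 (M/N), 26 (N/Y).
p = 4/42 = 0.095238.
d = −ln(1 − 0.095238) = −ln(0.904762) = 0.1001.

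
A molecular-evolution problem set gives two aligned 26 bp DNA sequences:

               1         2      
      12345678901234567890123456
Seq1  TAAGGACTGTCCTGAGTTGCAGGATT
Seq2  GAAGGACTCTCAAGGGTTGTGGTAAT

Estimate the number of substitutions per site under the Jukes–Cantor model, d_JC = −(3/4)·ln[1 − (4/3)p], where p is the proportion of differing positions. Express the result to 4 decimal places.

Mismatches occur at site 1 (T↔G), site 9 (G↔C), site 12 (C↔A), site 13 (T↔A), site 15 (A↔G), site 20 (C↔T), site 21 (A↔G), site 23 (G↔T), site 25 (T↔A).
p = 9/26 = 0.346154.
d = −0.75 · ln(1 − (4/3)·0.346154) = −0.75 · ln(0.538461) = −0.75 · (-0.619040) = 0.4643.

0.4643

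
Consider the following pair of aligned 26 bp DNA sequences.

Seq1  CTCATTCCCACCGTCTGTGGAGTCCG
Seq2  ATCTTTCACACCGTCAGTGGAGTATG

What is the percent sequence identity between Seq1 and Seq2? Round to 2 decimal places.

The sequences differ at positions 1 (C/A), 4 (A/T), 8 (C/A), 16 (T/A), 24 (C/A), 25 (C/T).
20 of the 26 sites match, so the percent identity is 20/26 × 100 = 76.92%.

76.92%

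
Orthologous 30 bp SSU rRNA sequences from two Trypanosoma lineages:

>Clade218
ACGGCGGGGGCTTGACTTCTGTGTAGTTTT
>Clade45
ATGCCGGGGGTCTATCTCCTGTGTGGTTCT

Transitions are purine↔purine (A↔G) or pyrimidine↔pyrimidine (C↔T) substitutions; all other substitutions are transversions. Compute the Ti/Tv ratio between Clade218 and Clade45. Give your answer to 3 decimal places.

Mismatches occur at site 2 (C/T, transition), site 4 (G/C, transversion), site 11 (C/T, transition), site 12 (T/C, transition), site 14 (G/A, transition), site 15 (A/T, transversion), site 18 (T/C, transition), site 25 (A/G, transition), site 29 (T/C, transition).
Of the 9 differences, 7 transitions and 2 transversions, so Ti/Tv = 7/2 = 3.500.

3.500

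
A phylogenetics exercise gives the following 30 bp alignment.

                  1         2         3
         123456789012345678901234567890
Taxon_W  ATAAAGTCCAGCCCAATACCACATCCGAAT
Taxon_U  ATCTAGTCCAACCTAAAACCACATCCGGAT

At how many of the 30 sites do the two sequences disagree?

6

Mismatches occur at site 3 (A→C), site 4 (A→T), site 11 (G→A), site 14 (C→T), site 17 (T→A), site 28 (A→G).
That gives 6 mismatches out of 30 aligned sites, so the Hamming distance is 6.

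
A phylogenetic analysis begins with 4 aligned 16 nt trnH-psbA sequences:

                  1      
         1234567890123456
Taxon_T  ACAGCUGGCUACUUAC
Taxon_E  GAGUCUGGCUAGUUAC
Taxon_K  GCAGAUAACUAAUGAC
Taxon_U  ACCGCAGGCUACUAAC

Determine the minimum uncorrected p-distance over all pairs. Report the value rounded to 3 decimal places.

0.188

Pairwise Hamming distances:
  Taxon_T vs Taxon_E: 5
  Taxon_T vs Taxon_K: 6
  Taxon_T vs Taxon_U: 3
  Taxon_E vs Taxon_K: 8
  Taxon_E vs Taxon_U: 7
  Taxon_K vs Taxon_U: 8
The smallest is 3 mismatches, between Taxon_T and Taxon_U; p = 3/16 = 0.188.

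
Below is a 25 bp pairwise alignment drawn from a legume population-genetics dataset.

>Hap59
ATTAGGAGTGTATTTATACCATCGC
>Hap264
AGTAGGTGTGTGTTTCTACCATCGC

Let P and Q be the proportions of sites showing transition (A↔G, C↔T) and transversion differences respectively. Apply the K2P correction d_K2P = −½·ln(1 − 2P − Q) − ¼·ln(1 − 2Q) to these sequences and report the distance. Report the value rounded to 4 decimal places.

0.1802

Mismatches occur at site 2 (T↔G, transversion), site 7 (A↔T, transversion), site 12 (A↔G, transition), site 16 (A↔C, transversion).
Of the 4 differences, 1 transition and 3 transversions over 25 sites: P = 1/25 = 0.040000, Q = 3/25 = 0.120000.
d = −0.5·ln(0.800000) − 0.25·ln(0.760000) = −0.5·(-0.223144) − 0.25·(-0.274437) = 0.1802.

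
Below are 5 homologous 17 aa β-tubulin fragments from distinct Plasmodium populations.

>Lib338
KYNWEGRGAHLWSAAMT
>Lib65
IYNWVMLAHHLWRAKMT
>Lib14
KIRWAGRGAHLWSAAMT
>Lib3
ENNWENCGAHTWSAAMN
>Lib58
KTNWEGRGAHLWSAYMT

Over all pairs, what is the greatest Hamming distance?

Pairwise Hamming distances:
  Lib338 vs Lib65: 8
  Lib338 vs Lib14: 3
  Lib338 vs Lib3: 6
  Lib338 vs Lib58: 2
  Lib65 vs Lib14: 10
  Lib65 vs Lib3: 11
  Lib65 vs Lib58: 9
  Lib14 vs Lib3: 8
  Lib14 vs Lib58: 4
  Lib3 vs Lib58: 7
The largest is 11, between Lib65 and Lib3.

11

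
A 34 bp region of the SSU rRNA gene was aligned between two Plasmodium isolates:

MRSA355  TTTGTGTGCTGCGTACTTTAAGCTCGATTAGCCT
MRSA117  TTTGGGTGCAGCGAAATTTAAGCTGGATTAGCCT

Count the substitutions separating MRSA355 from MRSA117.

Mismatches occur at site 5 (T/G), site 10 (T/A), site 14 (T/A), site 16 (C/A), site 25 (C/G).
That gives 5 mismatches out of 34 aligned sites, so the Hamming distance is 5.

5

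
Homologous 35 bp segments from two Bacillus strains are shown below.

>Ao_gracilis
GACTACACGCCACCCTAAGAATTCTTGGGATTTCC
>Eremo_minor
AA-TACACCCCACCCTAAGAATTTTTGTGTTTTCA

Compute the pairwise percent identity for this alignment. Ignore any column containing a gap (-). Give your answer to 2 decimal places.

Excluding the 1 gap column leaves 34 comparable sites.
Mismatches occur at site 1 (G↔A), site 9 (G↔C), site 24 (C↔T), site 28 (G↔T), site 30 (A↔T), site 35 (C↔A).
28 of the 34 comparable sites match, so the percent identity is 28/34 × 100 = 82.35%.

82.35%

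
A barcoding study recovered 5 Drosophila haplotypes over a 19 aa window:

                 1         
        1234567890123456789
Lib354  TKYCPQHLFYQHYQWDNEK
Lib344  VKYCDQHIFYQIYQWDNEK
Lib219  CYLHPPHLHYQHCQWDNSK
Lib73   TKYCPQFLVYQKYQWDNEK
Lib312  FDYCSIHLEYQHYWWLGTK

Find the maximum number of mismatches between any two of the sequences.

Pairwise Hamming distances:
  Lib354 vs Lib344: 4
  Lib354 vs Lib219: 8
  Lib354 vs Lib73: 3
  Lib354 vs Lib312: 9
  Lib344 vs Lib219: 11
  Lib344 vs Lib73: 6
  Lib344 vs Lib312: 11
  Lib219 vs Lib73: 10
  Lib219 vs Lib312: 12
  Lib73 vs Lib312: 11
The largest is 12, between Lib219 and Lib312.

12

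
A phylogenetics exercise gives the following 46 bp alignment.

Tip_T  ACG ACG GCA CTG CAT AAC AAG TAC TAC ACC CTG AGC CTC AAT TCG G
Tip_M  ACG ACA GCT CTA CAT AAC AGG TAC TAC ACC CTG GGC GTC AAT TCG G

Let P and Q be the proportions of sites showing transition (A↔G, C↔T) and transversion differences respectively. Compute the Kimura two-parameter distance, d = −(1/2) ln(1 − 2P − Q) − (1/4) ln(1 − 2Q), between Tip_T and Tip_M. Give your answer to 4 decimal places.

Differing sites — 6:G/A (Ti); 9:A/T (Tv); 12:G/A (Ti); 20:A/G (Ti); 34:A/G (Ti); 37:C/G (Tv).
Of the 6 differences, 4 transitions and 2 transversions over 46 sites: P = 4/46 = 0.086957, Q = 2/46 = 0.043478.
d = −0.5·ln(0.782608) − 0.25·ln(0.913044) = −0.5·(-0.245123) − 0.25·(-0.090971) = 0.1453.

0.1453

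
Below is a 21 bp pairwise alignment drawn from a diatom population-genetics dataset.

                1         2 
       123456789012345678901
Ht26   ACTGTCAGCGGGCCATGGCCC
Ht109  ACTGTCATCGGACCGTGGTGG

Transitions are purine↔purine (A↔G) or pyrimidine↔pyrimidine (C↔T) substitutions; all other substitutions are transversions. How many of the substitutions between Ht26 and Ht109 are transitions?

3

The sequences differ at positions 8 (G/T, transversion), 12 (G/A, transition), 15 (A/G, transition), 19 (C/T, transition), 20 (C/G, transversion), 21 (C/G, transversion).
Of the 6 differences, 3 transitions and 3 transversions, so the answer is 3.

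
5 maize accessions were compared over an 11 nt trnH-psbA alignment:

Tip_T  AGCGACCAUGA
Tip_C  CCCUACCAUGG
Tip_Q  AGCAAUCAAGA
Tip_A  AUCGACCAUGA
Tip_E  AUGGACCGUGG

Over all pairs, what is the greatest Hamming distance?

7

Pairwise Hamming distances:
  Tip_T vs Tip_C: 4
  Tip_T vs Tip_Q: 3
  Tip_T vs Tip_A: 1
  Tip_T vs Tip_E: 4
  Tip_C vs Tip_Q: 6
  Tip_C vs Tip_A: 4
  Tip_C vs Tip_E: 5
  Tip_Q vs Tip_A: 4
  Tip_Q vs Tip_E: 7
  Tip_A vs Tip_E: 3
The largest is 7, between Tip_Q and Tip_E.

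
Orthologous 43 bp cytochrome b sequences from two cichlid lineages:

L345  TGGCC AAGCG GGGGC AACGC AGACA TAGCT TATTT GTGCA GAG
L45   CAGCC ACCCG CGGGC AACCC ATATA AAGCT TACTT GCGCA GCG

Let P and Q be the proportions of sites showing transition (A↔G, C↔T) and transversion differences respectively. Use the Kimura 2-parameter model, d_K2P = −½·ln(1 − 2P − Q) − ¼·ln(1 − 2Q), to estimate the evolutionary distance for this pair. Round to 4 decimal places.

The sequences differ at positions 1 (T/C, transition), 2 (G/A, transition), 7 (A/C, transversion), 8 (G/C, transversion), 11 (G/C, transversion), 19 (G/C, transversion), 22 (G/T, transversion), 24 (C/T, transition), 26 (T/A, transversion), 33 (T/C, transition), 37 (T/C, transition), 42 (A/C, transversion).
Of the 12 differences, 5 transitions and 7 transversions over 43 sites: P = 5/43 = 0.116279, Q = 7/43 = 0.162791.
d = −0.5·ln(0.604651) − 0.25·ln(0.674418) = −0.5·(-0.503104) − 0.25·(-0.393905) = 0.3500.

0.3500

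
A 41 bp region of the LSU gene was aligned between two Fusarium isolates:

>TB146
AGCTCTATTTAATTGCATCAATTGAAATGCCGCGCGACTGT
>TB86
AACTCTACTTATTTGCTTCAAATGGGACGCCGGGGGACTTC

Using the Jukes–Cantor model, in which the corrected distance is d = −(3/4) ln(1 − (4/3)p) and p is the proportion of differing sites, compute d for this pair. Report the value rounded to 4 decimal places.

0.3710

The sequences differ at positions 2 (G/A), 8 (T/C), 12 (A/T), 17 (A/T), 22 (T/A), 25 (A/G), 26 (A/G), 28 (T/C), 33 (C/G), 35 (C/G), 40 (G/T), 41 (T/C).
p = 12/41 = 0.292683.
d = −0.75 · ln(1 − (4/3)·0.292683) = −0.75 · ln(0.609756) = −0.75 · (-0.494696) = 0.3710.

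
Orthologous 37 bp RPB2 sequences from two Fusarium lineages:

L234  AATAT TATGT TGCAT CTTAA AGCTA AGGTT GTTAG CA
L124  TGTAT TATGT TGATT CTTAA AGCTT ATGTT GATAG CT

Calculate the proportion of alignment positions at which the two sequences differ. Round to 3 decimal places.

0.216

Mismatches occur at site 1 (A→T), site 2 (A→G), site 13 (C→A), site 14 (A→T), site 25 (A→T), site 27 (G→T), site 32 (T→A), site 37 (A→T).
There are 8 differences over 37 sites, so p = 8/37 = 0.216.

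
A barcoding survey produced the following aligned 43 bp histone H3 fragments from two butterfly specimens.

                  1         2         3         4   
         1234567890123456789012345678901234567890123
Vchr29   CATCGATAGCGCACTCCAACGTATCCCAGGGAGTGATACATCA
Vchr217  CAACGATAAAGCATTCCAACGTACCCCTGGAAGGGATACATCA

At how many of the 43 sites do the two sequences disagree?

Mismatches occur at site 3 (T↔A), site 9 (G↔A), site 10 (C↔A), site 14 (C↔T), site 24 (T↔C), site 28 (A↔T), site 31 (G↔A), site 34 (T↔G).
That gives 8 mismatches out of 43 aligned sites, so the Hamming distance is 8.

8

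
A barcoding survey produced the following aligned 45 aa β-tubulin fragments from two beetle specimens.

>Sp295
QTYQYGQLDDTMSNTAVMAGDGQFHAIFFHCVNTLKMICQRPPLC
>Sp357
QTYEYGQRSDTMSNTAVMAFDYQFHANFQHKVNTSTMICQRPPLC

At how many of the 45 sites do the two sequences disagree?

10

The sequences differ at positions 4 (Q/E), 8 (L/R), 9 (D/S), 20 (G/F), 22 (G/Y), 27 (I/N), 29 (F/Q), 31 (C/K), 35 (L/S), 36 (K/T).
That gives 10 mismatches out of 45 aligned sites, so the Hamming distance is 10.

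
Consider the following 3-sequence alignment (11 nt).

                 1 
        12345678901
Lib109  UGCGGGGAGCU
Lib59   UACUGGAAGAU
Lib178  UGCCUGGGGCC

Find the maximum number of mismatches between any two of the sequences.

7

Pairwise Hamming distances:
  Lib109 vs Lib59: 4
  Lib109 vs Lib178: 4
  Lib59 vs Lib178: 7
The largest is 7, between Lib59 and Lib178.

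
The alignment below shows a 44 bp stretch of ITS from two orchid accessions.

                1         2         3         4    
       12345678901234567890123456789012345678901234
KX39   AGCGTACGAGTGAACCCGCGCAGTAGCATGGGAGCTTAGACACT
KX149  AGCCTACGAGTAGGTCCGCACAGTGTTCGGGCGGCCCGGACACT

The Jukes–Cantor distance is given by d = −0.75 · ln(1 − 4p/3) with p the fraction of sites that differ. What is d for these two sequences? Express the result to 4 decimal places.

0.4975

The sequences differ at positions 4 (G/C), 12 (G/A), 13 (A/G), 14 (A/G), 15 (C/T), 20 (G/A), 25 (A/G), 26 (G/T), 27 (C/T), 28 (A/C), 29 (T/G), 32 (G/C), 33 (A/G), 36 (T/C), 37 (T/C), 38 (A/G).
p = 16/44 = 0.363636.
d = −0.75 · ln(1 − (4/3)·0.363636) = −0.75 · ln(0.515152) = −0.75 · (-0.663293) = 0.4975.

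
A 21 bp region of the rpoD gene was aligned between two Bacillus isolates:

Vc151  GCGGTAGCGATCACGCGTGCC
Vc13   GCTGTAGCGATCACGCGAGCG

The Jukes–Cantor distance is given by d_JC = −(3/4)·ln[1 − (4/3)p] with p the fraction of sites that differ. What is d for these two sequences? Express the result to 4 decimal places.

Differing sites — 3:G/T; 18:T/A; 21:C/G.
p = 3/21 = 0.142857.
d = −0.75 · ln(1 − (4/3)·0.142857) = −0.75 · ln(0.809524) = −0.75 · (-0.211309) = 0.1585.

0.1585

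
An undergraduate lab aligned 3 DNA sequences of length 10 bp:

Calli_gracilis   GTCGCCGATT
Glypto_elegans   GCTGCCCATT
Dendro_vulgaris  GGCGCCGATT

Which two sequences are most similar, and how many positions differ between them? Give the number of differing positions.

1

Pairwise Hamming distances:
  Calli_gracilis vs Glypto_elegans: 3
  Calli_gracilis vs Dendro_vulgaris: 1
  Glypto_elegans vs Dendro_vulgaris: 3
The smallest is 1, between Calli_gracilis and Dendro_vulgaris.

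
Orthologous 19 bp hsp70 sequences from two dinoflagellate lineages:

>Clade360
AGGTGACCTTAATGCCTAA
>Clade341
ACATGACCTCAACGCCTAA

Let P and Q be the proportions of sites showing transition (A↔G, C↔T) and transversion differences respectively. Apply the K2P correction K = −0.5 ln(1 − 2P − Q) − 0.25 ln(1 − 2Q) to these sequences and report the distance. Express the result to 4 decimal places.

0.2576

The sequences differ at positions 2 (G/C, transversion), 3 (G/A, transition), 10 (T/C, transition), 13 (T/C, transition).
Of the 4 differences, 3 transitions and 1 transversion over 19 sites: P = 3/19 = 0.157895, Q = 1/19 = 0.052632.
d = −0.5·ln(0.631578) − 0.25·ln(0.894736) = −0.5·(-0.459534) − 0.25·(-0.111227) = 0.2576.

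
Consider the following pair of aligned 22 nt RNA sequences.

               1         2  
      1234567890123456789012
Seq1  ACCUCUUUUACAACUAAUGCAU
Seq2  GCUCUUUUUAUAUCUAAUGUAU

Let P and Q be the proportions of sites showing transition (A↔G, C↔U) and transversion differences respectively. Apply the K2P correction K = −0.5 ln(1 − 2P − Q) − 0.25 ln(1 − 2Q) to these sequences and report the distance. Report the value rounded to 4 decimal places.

Mismatches occur at site 1 (A/G, transition), site 3 (C/U, transition), site 4 (U/C, transition), site 5 (C/U, transition), site 11 (C/U, transition), site 13 (A/U, transversion), site 20 (C/U, transition).
Of the 7 differences, 6 transitions and 1 transversion over 22 sites: P = 6/22 = 0.272727, Q = 1/22 = 0.045455.
d = −0.5·ln(0.409091) − 0.25·ln(0.909090) = −0.5·(-0.893818) − 0.25·(-0.095311) = 0.4707.

0.4707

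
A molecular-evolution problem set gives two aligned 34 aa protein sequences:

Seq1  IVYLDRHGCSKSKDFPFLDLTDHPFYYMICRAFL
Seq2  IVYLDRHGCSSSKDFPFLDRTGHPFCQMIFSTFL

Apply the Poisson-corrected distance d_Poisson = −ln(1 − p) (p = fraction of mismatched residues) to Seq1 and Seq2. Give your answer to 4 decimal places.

0.2683

Differing sites — 11:K/S; 20:L/R; 22:D/G; 26:Y/C; 27:Y/Q; 30:C/F; 31:R/S; 32:A/T.
p = 8/34 = 0.235294.
d = −ln(1 − 0.235294) = −ln(0.764706) = 0.2683.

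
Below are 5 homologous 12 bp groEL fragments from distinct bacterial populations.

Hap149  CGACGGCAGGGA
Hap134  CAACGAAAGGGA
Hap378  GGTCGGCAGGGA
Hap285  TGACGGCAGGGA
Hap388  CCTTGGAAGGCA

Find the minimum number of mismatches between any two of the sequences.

1

Pairwise Hamming distances:
  Hap149 vs Hap134: 3
  Hap149 vs Hap378: 2
  Hap149 vs Hap285: 1
  Hap149 vs Hap388: 5
  Hap134 vs Hap378: 5
  Hap134 vs Hap285: 4
  Hap134 vs Hap388: 5
  Hap378 vs Hap285: 2
  Hap378 vs Hap388: 5
  Hap285 vs Hap388: 6
The smallest is 1, between Hap149 and Hap285.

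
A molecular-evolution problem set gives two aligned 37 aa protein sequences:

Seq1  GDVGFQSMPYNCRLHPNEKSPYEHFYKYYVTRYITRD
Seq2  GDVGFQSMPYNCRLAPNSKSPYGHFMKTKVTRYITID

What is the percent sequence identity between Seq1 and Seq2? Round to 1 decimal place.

81.1%

Differing sites — 15:H/A; 18:E/S; 23:E/G; 26:Y/M; 28:Y/T; 29:Y/K; 36:R/I.
30 of the 37 sites match, so the percent identity is 30/37 × 100 = 81.1%.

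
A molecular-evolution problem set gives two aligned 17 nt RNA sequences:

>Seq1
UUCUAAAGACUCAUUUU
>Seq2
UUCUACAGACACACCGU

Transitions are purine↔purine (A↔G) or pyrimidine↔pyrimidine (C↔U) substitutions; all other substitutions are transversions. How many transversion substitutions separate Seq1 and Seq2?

The sequences differ at positions 6 (A/C, transversion), 11 (U/A, transversion), 14 (U/C, transition), 15 (U/C, transition), 16 (U/G, transversion).
Of the 5 differences, 2 transitions and 3 transversions, so the answer is 3.

3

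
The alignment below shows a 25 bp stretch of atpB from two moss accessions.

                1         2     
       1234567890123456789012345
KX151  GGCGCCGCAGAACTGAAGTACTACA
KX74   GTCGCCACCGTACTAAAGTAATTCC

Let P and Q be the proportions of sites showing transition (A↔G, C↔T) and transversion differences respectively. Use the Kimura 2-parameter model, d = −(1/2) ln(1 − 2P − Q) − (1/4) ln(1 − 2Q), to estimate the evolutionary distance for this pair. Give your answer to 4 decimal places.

0.4189

Differing sites — 2:G/T (Tv); 7:G/A (Ti); 9:A/C (Tv); 11:A/T (Tv); 15:G/A (Ti); 21:C/A (Tv); 23:A/T (Tv); 25:A/C (Tv).
Of the 8 differences, 2 transitions and 6 transversions over 25 sites: P = 2/25 = 0.080000, Q = 6/25 = 0.240000.
d = −0.5·ln(0.600000) − 0.25·ln(0.520000) = −0.5·(-0.510826) − 0.25·(-0.653926) = 0.4189.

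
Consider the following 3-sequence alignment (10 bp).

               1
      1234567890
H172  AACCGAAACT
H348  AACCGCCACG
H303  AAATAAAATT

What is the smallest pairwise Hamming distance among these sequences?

3

Pairwise Hamming distances:
  H172 vs H348: 3
  H172 vs H303: 4
  H348 vs H303: 7
The smallest is 3, between H172 and H348.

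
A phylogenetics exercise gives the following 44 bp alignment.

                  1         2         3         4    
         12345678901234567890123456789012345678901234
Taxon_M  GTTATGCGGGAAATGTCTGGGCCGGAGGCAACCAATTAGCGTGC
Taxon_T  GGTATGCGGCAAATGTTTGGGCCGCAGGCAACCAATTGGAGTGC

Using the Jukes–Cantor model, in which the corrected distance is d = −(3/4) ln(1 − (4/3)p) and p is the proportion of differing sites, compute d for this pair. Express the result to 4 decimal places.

0.1505

The sequences differ at positions 2 (T/G), 10 (G/C), 17 (C/T), 25 (G/C), 38 (A/G), 40 (C/A).
p = 6/44 = 0.136364.
d = −0.75 · ln(1 − (4/3)·0.136364) = −0.75 · ln(0.818181) = −0.75 · (-0.200672) = 0.1505.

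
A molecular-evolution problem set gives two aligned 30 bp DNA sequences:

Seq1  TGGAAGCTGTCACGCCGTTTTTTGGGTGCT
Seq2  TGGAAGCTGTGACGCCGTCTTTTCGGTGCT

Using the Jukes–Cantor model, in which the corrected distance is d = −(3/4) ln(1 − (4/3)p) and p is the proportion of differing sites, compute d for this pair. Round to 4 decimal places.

0.1073

Mismatches occur at site 11 (C↔G), site 19 (T↔C), site 24 (G↔C).
p = 3/30 = 0.100000.
d = −0.75 · ln(1 − (4/3)·0.100000) = −0.75 · ln(0.866667) = −0.75 · (-0.143100) = 0.1073.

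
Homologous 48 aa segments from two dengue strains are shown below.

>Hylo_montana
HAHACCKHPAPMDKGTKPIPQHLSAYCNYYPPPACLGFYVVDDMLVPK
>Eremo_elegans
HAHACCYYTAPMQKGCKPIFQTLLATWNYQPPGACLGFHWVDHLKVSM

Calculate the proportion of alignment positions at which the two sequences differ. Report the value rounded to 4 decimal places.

0.3958

The sequences differ at positions 7 (K/Y), 8 (H/Y), 9 (P/T), 13 (D/Q), 16 (T/C), 20 (P/F), 22 (H/T), 24 (S/L), 26 (Y/T), 27 (C/W), 30 (Y/Q), 33 (P/G), 39 (Y/H), 40 (V/W), 43 (D/H), 44 (M/L), 45 (L/K), 47 (P/S), 48 (K/M).
There are 19 differences over 48 sites, so p = 19/48 = 0.3958.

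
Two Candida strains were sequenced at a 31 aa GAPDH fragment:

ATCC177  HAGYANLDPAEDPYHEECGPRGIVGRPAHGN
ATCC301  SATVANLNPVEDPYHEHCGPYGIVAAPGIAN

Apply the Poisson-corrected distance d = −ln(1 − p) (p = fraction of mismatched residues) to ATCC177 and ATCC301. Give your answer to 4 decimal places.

0.4895

Differing sites — 1:H/S; 3:G/T; 4:Y/V; 8:D/N; 10:A/V; 17:E/H; 21:R/Y; 25:G/A; 26:R/A; 28:A/G; 29:H/I; 30:G/A.
p = 12/31 = 0.387097.
d = −ln(1 − 0.387097) = −ln(0.612903) = 0.4895.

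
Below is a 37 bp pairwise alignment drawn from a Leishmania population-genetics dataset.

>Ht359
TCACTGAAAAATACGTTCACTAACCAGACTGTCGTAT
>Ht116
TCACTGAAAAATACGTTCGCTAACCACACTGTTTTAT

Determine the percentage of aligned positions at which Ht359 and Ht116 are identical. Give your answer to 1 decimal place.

Mismatches occur at site 19 (A→G), site 27 (G→C), site 33 (C→T), site 34 (G→T).
33 of the 37 sites match, so the percent identity is 33/37 × 100 = 89.2%.

89.2%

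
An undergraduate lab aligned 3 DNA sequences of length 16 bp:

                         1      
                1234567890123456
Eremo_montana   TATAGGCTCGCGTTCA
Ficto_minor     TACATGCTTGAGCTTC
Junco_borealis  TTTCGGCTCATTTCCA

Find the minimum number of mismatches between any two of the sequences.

6

Pairwise Hamming distances:
  Eremo_montana vs Ficto_minor: 7
  Eremo_montana vs Junco_borealis: 6
  Ficto_minor vs Junco_borealis: 12
The smallest is 6, between Eremo_montana and Junco_borealis.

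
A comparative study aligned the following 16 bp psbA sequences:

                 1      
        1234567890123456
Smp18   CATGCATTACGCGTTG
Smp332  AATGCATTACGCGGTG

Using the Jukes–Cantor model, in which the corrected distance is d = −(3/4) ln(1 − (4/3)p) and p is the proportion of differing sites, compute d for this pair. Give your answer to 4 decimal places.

The sequences differ at positions 1 (C/A), 14 (T/G).
p = 2/16 = 0.125000.
d = −0.75 · ln(1 − (4/3)·0.125000) = −0.75 · ln(0.833333) = −0.75 · (-0.182322) = 0.1367.

0.1367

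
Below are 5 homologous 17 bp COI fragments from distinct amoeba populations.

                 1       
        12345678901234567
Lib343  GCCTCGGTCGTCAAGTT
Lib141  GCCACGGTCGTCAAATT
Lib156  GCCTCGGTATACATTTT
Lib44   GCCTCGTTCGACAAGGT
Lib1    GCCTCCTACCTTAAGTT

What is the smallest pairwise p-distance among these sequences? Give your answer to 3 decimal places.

Pairwise Hamming distances:
  Lib343 vs Lib141: 2
  Lib343 vs Lib156: 5
  Lib343 vs Lib44: 3
  Lib343 vs Lib1: 5
  Lib141 vs Lib156: 6
  Lib141 vs Lib44: 5
  Lib141 vs Lib1: 7
  Lib156 vs Lib44: 6
  Lib156 vs Lib1: 9
  Lib44 vs Lib1: 6
The smallest is 2 mismatches, between Lib343 and Lib141; p = 2/17 = 0.118.

0.118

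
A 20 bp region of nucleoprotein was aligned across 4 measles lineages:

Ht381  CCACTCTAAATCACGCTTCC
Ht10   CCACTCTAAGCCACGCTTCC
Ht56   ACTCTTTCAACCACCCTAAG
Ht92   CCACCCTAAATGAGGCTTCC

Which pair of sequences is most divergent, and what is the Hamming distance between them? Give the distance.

Pairwise Hamming distances:
  Ht381 vs Ht10: 2
  Ht381 vs Ht56: 9
  Ht381 vs Ht92: 3
  Ht10 vs Ht56: 9
  Ht10 vs Ht92: 5
  Ht56 vs Ht92: 12
The largest is 12, between Ht56 and Ht92.

12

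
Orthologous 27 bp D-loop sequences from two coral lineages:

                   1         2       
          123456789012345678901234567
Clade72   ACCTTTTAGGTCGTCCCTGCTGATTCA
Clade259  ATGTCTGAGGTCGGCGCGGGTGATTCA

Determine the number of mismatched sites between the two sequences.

The sequences differ at positions 2 (C/T), 3 (C/G), 5 (T/C), 7 (T/G), 14 (T/G), 16 (C/G), 18 (T/G), 20 (C/G).
That gives 8 mismatches out of 27 aligned sites, so the Hamming distance is 8.

8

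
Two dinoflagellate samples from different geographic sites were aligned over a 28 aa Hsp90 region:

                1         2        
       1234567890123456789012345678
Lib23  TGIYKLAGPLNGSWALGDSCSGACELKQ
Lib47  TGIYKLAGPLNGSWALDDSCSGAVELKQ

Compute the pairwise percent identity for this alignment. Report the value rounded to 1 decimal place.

The sequences differ at positions 17 (G/D), 24 (C/V).
26 of the 28 sites match, so the percent identity is 26/28 × 100 = 92.9%.

92.9%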